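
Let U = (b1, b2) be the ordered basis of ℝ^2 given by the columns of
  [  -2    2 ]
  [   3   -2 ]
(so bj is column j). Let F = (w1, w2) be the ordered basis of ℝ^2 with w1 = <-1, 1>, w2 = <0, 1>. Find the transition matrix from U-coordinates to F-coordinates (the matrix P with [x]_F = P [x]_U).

[[2, -2], [1, 0]]

Take x = bj: its U-coordinates are the j-th standard unit vector, so P e_j — column j of P — equals [bj]_F.
b1 = 2w1 + w2, giving column 1 = <2, 1>; repeating for each j gives P = [[2, -2], [1, 0]].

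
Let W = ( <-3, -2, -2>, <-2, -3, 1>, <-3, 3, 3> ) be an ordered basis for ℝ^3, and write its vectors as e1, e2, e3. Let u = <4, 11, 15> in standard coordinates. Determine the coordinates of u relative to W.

<-4, 1, 2>

Write u = c_1 e1 + ... + c_3 e3 and solve for the c_i.
Solving this 3x3 system gives c = (-4, 1, 2).
Check: -4e1 + e2 + 2e3 = <4, 11, 15>.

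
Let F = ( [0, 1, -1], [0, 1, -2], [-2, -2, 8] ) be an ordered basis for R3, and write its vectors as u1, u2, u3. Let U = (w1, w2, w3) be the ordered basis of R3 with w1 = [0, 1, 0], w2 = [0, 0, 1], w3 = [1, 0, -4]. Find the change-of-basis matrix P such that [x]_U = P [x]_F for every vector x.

Column j of P is [uj]_U, since P maps F-coordinates to U-coordinates.
Expressing u1 in U: u1 = w1 - w2 + 0·w3, so column 1 of P is [1, -1, 0].
Doing the same for each uj gives P = [[1, 1, -2], [-1, -2, 0], [0, 0, -2]].

[[1, 1, -2], [-1, -2, 0], [0, 0, -2]]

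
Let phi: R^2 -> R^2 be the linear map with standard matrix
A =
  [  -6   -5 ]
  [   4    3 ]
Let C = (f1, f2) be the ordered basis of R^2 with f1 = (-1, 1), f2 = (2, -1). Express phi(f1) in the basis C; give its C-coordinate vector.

Column 1 of [phi]_C is the C-coordinate vector of phi(f1).
In standard coordinates phi(f1) = A f1 = (1, -1).
Converting to C: (1, -1) = -f1 + 0·f2, so the coordinate vector is (-1, 0).

(-1, 0)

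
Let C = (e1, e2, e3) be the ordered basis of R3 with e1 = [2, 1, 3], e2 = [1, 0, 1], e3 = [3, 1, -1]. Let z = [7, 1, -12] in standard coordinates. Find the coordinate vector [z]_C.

Write z = c_1 e1 + ... + c_3 e3 and solve for the c_i.
Solving this 3x3 system gives c = (-3, 1, 4).
Check: -3e1 + e2 + 4e3 = [7, 1, -12].

[-3, 1, 4]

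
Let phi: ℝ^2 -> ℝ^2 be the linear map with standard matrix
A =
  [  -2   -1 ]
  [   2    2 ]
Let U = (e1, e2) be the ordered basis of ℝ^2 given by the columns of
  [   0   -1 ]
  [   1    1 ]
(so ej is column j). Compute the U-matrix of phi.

With P the matrix whose columns are e1, e2, [phi]_U = P^(-1) A P.
Column by column: phi(e1) = A e1 = <-1, 2>; its U-coordinates <1, 1> give column 1.
Continuing for each basis vector yields [phi]_U = [[1, 1], [1, -1]].

[[1, 1], [1, -1]]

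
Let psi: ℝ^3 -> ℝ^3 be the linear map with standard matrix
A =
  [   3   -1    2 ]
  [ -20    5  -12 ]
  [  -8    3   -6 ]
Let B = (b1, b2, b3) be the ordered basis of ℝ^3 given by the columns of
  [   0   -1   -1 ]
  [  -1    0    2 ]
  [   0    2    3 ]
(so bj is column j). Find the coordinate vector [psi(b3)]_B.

(2, 1, -2)

Column 3 of [psi]_B is the B-coordinate vector of psi(b3).
In standard coordinates psi(b3) = A b3 = (1, -6, -4).
Converting to B: (1, -6, -4) = 2b1 + b2 - 2b3, so the coordinate vector is (2, 1, -2).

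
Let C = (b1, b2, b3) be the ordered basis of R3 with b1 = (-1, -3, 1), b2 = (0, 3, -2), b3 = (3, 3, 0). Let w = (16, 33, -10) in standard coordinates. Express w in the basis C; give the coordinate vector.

[w]_C is the unique c with M c = w, where M has columns b1, ..., b3.
Row-reducing the augmented matrix [M | w] gives c = (-4, 3, 4).
Check: -4b1 + 3b2 + 4b3 = (16, 33, -10).

(-4, 3, 4)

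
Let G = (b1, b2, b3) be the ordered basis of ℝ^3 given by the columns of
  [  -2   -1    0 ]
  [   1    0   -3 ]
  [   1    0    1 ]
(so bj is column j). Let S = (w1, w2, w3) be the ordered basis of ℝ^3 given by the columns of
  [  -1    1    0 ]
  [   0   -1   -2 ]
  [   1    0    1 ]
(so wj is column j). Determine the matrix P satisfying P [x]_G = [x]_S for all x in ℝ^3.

Let M have columns bj and N have columns wj. Then for every x, N [x]_S = x = M [x]_G, so P = N^(-1) M.
Since det N = -1, N^(-1) has integer entries; multiplying gives P = [[1, -1, -1], [-1, -2, -1], [0, 1, 2]].

[[1, -1, -1], [-1, -2, -1], [0, 1, 2]]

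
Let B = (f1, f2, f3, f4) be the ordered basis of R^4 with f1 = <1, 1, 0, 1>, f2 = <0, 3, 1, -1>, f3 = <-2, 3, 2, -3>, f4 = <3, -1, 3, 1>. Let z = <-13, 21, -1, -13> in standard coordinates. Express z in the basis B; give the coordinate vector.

<0, 4, 2, -3>

Write z = c_1 f1 + ... + c_4 f4 and solve for the c_i.
Solving this 4x4 system gives c = (0, 4, 2, -3).
Check: 0·f1 + 4f2 + 2f3 - 3f4 = <-13, 21, -1, -13>.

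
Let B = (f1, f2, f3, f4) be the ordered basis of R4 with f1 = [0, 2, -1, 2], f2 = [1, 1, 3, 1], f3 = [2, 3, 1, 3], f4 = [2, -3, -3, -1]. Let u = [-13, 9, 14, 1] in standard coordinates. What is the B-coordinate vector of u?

[3, 3, -4, -4]

[u]_B is the unique c with M c = u, where M has columns f1, ..., f4.
Solving this 4x4 system gives c = (3, 3, -4, -4).
Check: 3f1 + 3f2 - 4f3 - 4f4 = [-13, 9, 14, 1].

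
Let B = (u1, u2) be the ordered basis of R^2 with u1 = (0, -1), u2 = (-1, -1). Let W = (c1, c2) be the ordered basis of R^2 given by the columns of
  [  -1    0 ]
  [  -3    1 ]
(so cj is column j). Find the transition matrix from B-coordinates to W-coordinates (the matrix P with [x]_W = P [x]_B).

[[0, 1], [-1, 2]]

Let M have columns uj and N have columns cj. Then for every x, N [x]_W = x = M [x]_B, so P = N^(-1) M.
Since det N = -1, N^(-1) has integer entries; multiplying gives P = [[0, 1], [-1, 2]].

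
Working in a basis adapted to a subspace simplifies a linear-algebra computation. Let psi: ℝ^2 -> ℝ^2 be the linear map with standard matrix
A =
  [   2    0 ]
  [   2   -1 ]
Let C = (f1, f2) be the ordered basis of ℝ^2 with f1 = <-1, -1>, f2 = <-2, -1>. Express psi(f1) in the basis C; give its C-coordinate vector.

Column 1 of [psi]_C is the C-coordinate vector of psi(f1).
In standard coordinates psi(f1) = A f1 = <-2, -1>.
Converting to C: <-2, -1> = 0·f1 + f2, so the coordinate vector is <0, 1>.

<0, 1>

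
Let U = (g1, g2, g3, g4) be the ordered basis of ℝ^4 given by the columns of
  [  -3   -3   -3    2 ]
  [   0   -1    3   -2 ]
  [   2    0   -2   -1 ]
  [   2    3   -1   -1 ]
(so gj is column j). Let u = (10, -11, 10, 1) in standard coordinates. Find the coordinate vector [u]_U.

(3, -2, -3, 2)

[u]_U is the unique c with M c = u, where M has columns g1, ..., g4.
Row-reducing the augmented matrix [M | u] gives c = (3, -2, -3, 2).
Check: 3g1 - 2g2 - 3g3 + 2g4 = (10, -11, 10, 1).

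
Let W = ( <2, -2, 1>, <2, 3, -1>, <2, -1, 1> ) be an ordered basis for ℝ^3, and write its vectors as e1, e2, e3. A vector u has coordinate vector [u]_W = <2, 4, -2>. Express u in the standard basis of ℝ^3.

<8, 10, -4>

The coordinates say u = 2e1 + 4e2 - 2e3; adding the scaled basis vectors gives <8, 10, -4>.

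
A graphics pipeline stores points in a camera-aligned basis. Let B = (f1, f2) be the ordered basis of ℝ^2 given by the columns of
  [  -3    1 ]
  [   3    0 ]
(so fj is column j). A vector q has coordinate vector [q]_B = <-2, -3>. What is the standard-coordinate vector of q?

q = M [q]_B, where M has columns f1, f2.
Carrying out the matrix-vector product, q = <3, -6>.

<3, -6>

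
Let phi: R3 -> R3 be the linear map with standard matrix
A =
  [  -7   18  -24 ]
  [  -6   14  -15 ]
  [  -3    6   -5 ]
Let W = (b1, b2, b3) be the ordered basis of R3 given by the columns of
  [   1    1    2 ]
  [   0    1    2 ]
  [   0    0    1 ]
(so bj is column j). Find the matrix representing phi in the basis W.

[[-1, 3, -3], [0, 2, -1], [-3, 3, 1]]

With P the matrix whose columns are b1, ..., b3, [phi]_W = P^(-1) A P.
Column by column: phi(b1) = A b1 = <-7, -6, -3>; its W-coordinates <-1, 0, -3> give column 1.
Continuing for each basis vector yields [phi]_W = [[-1, 3, -3], [0, 2, -1], [-3, 3, 1]].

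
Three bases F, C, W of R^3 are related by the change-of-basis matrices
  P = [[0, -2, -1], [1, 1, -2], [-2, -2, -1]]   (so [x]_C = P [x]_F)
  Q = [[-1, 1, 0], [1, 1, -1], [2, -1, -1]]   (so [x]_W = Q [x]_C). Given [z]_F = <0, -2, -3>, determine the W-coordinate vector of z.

<-3, 4, 3>

Composing the changes, [z]_W = Q P [z]_F.
Q P = [[1, 3, -1], [3, 1, -2], [1, -3, 1]]; applying this to <0, -2, -3> gives <-3, 4, 3>.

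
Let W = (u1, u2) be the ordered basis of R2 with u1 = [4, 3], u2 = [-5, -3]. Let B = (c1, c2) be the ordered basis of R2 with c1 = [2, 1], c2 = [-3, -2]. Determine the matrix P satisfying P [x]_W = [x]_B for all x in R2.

Column j of P is [uj]_B, since P maps W-coordinates to B-coordinates.
Expressing u1 in B: u1 = -c1 - 2c2, so column 1 of P is [-1, -2].
Doing the same for each uj gives P = [[-1, -1], [-2, 1]].

[[-1, -1], [-2, 1]]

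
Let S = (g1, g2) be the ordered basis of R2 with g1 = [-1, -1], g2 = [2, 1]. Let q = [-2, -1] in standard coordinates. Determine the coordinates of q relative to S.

[q]_S is the unique c with M c = q, where M has columns g1, g2.
System: -c_1 + 2c_2 = -2, -c_1 + c_2 = -1; solving gives c_1 = 0, c_2 = -1.
Check: 0·g1 - g2 = [-2, -1].

[0, -1]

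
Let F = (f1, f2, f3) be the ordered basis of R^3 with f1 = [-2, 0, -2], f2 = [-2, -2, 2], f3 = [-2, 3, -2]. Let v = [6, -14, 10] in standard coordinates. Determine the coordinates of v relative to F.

[0, 1, -4]

[v]_F is the unique c with M c = v, where M has columns f1, ..., f3.
Row-reducing the augmented matrix [M | v] gives c = (0, 1, -4).
Check: 0·f1 + f2 - 4f3 = [6, -14, 10].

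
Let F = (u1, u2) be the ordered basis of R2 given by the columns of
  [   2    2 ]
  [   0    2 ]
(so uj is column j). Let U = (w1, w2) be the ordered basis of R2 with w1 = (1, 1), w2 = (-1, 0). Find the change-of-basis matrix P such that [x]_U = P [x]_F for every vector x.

[[0, 2], [-2, 0]]

Let M have columns uj and N have columns wj. Then for every x, N [x]_U = x = M [x]_F, so P = N^(-1) M.
Since det N = 1, N^(-1) has integer entries; multiplying gives P = [[0, 2], [-2, 0]].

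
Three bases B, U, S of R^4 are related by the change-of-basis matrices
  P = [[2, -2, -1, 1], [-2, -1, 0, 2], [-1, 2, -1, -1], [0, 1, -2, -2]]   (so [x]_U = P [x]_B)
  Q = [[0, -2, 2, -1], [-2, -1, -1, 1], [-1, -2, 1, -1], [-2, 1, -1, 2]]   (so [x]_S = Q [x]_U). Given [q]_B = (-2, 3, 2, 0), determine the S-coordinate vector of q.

(11, 16, 17, 17)

First [q]_U = P [q]_B = (-12, 1, 6, -1).
Then [q]_S = Q [q]_U = (11, 16, 17, 17).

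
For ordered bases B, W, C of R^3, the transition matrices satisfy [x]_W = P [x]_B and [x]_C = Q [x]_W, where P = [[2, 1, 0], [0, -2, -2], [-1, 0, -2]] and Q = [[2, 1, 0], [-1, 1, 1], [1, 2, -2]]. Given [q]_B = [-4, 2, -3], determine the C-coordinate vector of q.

Composing the changes, [q]_C = Q P [q]_B.
Q P = [[4, 0, -2], [-3, -3, -4], [4, -3, 0]]; applying this to [-4, 2, -3] gives [-10, 18, -22].

[-10, 18, -22]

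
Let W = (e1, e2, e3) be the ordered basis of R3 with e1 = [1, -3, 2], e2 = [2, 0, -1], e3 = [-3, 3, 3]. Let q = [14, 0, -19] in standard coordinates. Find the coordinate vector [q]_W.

Write q = c_1 e1 + ... + c_3 e3 and solve for the c_i.
Solving this 3x3 system gives c = (-3, 4, -3).
Check: -3e1 + 4e2 - 3e3 = [14, 0, -19].

[-3, 4, -3]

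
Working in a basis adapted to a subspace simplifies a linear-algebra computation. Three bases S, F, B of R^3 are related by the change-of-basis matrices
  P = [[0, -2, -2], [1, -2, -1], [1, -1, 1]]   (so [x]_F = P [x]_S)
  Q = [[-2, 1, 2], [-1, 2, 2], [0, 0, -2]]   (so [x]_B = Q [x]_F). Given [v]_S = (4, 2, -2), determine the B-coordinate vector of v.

Apply P to get F-coordinates (0, 2, 0), then Q to get B-coordinates.
The result is [v]_B = (2, 4, 0).

(2, 4, 0)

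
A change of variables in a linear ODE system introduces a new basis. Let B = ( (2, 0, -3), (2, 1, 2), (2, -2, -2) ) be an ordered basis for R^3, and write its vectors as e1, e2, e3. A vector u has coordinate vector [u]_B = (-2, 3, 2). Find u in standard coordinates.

(6, -1, 8)

The coordinates say u = -2e1 + 3e2 + 2e3; adding the scaled basis vectors gives (6, -1, 8).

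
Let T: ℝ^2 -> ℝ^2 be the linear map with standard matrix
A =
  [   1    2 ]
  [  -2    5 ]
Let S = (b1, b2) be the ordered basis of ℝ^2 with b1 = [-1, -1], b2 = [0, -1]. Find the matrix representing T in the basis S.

[[3, 2], [0, 3]]

The j-th column of [T]_S is [T(bj)]_S.
T(b1) = A b1 = [-3, -3] = 3b1 + 0·b2, so column 1 is [3, 0].
Repeating for b2 and assembling the columns gives [[3, 2], [0, 3]].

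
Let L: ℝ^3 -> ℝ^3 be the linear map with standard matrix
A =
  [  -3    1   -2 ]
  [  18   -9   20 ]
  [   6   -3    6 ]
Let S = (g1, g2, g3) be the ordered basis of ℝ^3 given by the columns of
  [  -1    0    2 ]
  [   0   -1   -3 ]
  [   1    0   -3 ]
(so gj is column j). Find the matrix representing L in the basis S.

[[-3, -3, 3], [1, -3, -3], [-1, -2, 0]]

Let P have columns g1, ..., g3. Then [L]_S = P^(-1) A P.
Here det P = -1, so P^(-1) is integer; computing A P first and then P^(-1)(A P) gives [[-3, -3, 3], [1, -3, -3], [-1, -2, 0]].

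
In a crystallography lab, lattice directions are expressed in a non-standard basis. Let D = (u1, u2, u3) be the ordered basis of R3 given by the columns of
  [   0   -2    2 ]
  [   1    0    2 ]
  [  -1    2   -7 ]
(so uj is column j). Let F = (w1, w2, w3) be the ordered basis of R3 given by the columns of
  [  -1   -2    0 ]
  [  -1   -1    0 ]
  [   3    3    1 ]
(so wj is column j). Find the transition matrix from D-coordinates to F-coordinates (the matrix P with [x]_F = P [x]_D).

Column j of P is [uj]_F, since P maps D-coordinates to F-coordinates.
Expressing u1 in F: u1 = -2w1 + w2 + 2w3, so column 1 of P is <-2, 1, 2>.
Doing the same for each uj gives P = [[-2, -2, -2], [1, 2, 0], [2, 2, -1]].

[[-2, -2, -2], [1, 2, 0], [2, 2, -1]]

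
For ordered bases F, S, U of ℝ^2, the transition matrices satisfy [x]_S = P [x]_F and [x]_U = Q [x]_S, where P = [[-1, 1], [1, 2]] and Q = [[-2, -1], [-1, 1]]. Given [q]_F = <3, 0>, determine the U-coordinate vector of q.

<3, 6>

First [q]_S = P [q]_F = <-3, 3>.
Then [q]_U = Q [q]_S = <3, 6>.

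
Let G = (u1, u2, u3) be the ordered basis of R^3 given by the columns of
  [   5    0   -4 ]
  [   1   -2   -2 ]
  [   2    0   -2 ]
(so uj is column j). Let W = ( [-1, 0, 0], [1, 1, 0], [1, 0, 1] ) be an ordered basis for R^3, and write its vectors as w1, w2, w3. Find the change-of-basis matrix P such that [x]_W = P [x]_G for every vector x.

Column j of P is [uj]_W, since P maps G-coordinates to W-coordinates.
Expressing u1 in W: u1 = -2w1 + w2 + 2w3, so column 1 of P is [-2, 1, 2].
Doing the same for each uj gives P = [[-2, -2, 0], [1, -2, -2], [2, 0, -2]].

[[-2, -2, 0], [1, -2, -2], [2, 0, -2]]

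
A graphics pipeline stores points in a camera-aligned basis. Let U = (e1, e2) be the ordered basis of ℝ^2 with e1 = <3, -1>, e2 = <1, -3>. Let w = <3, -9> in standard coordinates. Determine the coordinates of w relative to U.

[w]_U is the unique c with M c = w, where M has columns e1, e2.
System: 3c_1 + c_2 = 3, -c_1 - 3c_2 = -9; solving gives c_1 = 0, c_2 = 3.
Check: 0·e1 + 3e2 = <3, -9>.

<0, 3>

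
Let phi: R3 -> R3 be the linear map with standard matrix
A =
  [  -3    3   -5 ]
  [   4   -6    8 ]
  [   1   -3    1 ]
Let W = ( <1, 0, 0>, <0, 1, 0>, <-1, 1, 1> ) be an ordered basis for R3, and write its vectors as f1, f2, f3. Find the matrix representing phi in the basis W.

Let P have columns f1, ..., f3. Then [phi]_W = P^(-1) A P.
Here det P = 1, so P^(-1) is integer; computing A P first and then P^(-1)(A P) gives [[-2, 0, -2], [3, -3, 1], [1, -3, -3]].

[[-2, 0, -2], [3, -3, 1], [1, -3, -3]]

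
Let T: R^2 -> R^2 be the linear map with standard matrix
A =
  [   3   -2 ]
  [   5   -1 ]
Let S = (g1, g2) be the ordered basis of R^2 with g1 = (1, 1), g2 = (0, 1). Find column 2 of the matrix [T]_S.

(-2, 1)

Compute T(g2) = A g2 = (-2, -1) in standard coordinates.
Then write this in S-coordinates: solve for y in y_1 g1 + y_2 g2 = (-2, -1).
This gives y = (-2, 1), which is column 2 of [T]_S.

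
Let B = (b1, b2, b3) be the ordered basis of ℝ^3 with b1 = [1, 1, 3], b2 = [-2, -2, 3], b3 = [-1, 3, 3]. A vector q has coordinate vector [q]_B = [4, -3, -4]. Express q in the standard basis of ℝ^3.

By definition q = 4b1 - 3b2 - 4b3.
Summing componentwise gives [14, -2, -9].

[14, -2, -9]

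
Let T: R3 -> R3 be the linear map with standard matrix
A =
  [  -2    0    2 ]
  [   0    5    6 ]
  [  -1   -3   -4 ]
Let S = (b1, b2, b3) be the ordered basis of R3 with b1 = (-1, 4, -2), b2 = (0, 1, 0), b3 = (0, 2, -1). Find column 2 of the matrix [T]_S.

Compute T(b2) = A b2 = (0, 5, -3) in standard coordinates.
Then write this in S-coordinates: solve for y in y_1 b1 + ... + y_3 b3 = (0, 5, -3).
This gives y = (0, -1, 3), which is column 2 of [T]_S.

(0, -1, 3)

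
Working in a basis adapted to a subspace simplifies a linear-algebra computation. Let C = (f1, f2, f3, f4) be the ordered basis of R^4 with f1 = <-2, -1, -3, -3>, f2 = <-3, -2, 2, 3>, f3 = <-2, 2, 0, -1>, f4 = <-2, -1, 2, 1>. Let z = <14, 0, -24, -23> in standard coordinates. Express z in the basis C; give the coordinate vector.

<4, -4, -3, -2>

[z]_C is the unique c with M c = z, where M has columns f1, ..., f4.
Gaussian elimination on [M | z] yields c = (4, -4, -3, -2).
Check: 4f1 - 4f2 - 3f3 - 2f4 = <14, 0, -24, -23>.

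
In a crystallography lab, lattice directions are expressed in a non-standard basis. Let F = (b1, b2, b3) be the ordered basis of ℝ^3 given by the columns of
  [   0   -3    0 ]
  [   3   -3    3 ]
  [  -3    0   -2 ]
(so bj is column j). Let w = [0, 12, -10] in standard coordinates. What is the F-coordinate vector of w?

[w]_F is the unique c with M c = w, where M has columns b1, ..., b3.
Gaussian elimination on [M | w] yields c = (2, 0, 2).
Check: 2b1 + 0·b2 + 2b3 = [0, 12, -10].

[2, 0, 2]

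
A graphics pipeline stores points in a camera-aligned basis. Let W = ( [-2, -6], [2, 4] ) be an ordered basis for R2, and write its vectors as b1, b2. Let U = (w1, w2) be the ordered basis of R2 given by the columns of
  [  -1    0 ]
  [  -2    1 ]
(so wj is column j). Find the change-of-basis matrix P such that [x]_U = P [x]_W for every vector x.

[[2, -2], [-2, 0]]

Column j of P is [bj]_U, since P maps W-coordinates to U-coordinates.
Expressing b1 in U: b1 = 2w1 - 2w2, so column 1 of P is [2, -2].
Doing the same for each bj gives P = [[2, -2], [-2, 0]].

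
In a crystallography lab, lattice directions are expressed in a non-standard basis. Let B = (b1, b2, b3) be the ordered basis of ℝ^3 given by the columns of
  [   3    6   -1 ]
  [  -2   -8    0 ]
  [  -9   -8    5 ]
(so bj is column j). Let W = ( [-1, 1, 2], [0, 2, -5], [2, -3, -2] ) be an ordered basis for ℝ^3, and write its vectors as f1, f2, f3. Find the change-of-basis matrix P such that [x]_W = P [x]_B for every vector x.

[[-1, -2, -1], [1, 0, -1], [1, 2, -1]]

Take x = bj: its B-coordinates are the j-th standard unit vector, so P e_j — column j of P — equals [bj]_W.
b1 = -f1 + f2 + f3, giving column 1 = [-1, 1, 1]; repeating for each j gives P = [[-1, -2, -1], [1, 0, -1], [1, 2, -1]].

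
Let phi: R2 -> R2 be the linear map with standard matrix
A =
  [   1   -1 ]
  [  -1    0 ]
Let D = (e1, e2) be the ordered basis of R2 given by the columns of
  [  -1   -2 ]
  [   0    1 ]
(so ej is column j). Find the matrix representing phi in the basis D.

[[-1, -1], [1, 2]]

The j-th column of [phi]_D is [phi(ej)]_D.
phi(e1) = A e1 = <-1, 1> = -e1 + e2, so column 1 is <-1, 1>.
Repeating for e2 and assembling the columns gives [[-1, -1], [1, 2]].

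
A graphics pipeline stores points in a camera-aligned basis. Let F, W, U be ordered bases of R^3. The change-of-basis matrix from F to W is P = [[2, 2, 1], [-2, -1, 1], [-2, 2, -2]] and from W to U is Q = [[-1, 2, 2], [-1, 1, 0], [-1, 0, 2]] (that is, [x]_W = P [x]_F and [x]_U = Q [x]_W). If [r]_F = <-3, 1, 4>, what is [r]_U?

<18, 9, 0>

First [r]_W = P [r]_F = <0, 9, 0>.
Then [r]_U = Q [r]_W = <18, 9, 0>.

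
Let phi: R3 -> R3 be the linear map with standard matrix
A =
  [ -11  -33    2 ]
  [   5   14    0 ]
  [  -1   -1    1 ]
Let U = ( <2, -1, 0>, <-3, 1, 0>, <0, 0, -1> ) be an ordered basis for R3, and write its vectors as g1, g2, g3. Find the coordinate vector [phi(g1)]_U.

Column 1 of [phi]_U is the U-coordinate vector of phi(g1).
In standard coordinates phi(g1) = A g1 = <11, -4, -1>.
Converting to U: <11, -4, -1> = g1 - 3g2 + g3, so the coordinate vector is <1, -3, 1>.

<1, -3, 1>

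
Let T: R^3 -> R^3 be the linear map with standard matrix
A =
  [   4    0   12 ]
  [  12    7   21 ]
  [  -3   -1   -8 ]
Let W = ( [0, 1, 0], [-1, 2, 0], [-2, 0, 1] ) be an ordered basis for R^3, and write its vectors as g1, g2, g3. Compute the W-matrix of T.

[[3, -2, -3], [2, 2, 0], [-1, 1, -2]]

The j-th column of [T]_W is [T(gj)]_W.
T(g1) = A g1 = [0, 7, -1] = 3g1 + 2g2 - g3, so column 1 is [3, 2, -1].
Repeating for g2, g3 and assembling the columns gives [[3, -2, -3], [2, 2, 0], [-1, 1, -2]].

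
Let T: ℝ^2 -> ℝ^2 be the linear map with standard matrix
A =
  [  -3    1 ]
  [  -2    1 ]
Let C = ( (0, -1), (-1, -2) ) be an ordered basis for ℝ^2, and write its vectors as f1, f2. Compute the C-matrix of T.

[[-1, 2], [1, -1]]

The j-th column of [T]_C is [T(fj)]_C.
T(f1) = A f1 = (-1, -1) = -f1 + f2, so column 1 is (-1, 1).
Repeating for f2 and assembling the columns gives [[-1, 2], [1, -1]].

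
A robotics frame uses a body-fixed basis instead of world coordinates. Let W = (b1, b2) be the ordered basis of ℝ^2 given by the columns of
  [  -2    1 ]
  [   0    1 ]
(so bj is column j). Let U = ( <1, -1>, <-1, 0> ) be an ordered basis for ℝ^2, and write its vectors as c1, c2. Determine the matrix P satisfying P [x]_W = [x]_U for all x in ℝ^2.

Take x = bj: its W-coordinates are the j-th standard unit vector, so P e_j — column j of P — equals [bj]_U.
b1 = 0·c1 + 2c2, giving column 1 = <0, 2>; repeating for each j gives P = [[0, -1], [2, -2]].

[[0, -1], [2, -2]]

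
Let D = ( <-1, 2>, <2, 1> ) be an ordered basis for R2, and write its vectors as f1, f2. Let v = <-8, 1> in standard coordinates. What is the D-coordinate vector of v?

We seek scalars with c_1 f1 + c_2 f2 = v; equivalently solve M c = v where the columns of M are f1, f2.
System: -c_1 + 2c_2 = -8, 2c_1 + c_2 = 1; solving gives c_1 = 2, c_2 = -3.
Check: 2f1 - 3f2 = <-8, 1>.

<2, -3>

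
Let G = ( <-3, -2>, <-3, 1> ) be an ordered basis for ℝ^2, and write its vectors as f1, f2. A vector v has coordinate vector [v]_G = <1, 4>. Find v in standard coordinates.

The coordinates say v = f1 + 4f2; adding the scaled basis vectors gives <-15, 2>.

<-15, 2>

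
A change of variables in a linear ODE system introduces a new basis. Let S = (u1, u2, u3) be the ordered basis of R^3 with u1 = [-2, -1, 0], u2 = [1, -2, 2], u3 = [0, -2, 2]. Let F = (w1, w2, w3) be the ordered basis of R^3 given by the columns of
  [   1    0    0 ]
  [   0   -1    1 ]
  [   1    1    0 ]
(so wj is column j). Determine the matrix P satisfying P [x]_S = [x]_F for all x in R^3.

Column j of P is [uj]_F, since P maps S-coordinates to F-coordinates.
Expressing u1 in F: u1 = -2w1 + 2w2 + w3, so column 1 of P is [-2, 2, 1].
Doing the same for each uj gives P = [[-2, 1, 0], [2, 1, 2], [1, -1, 0]].

[[-2, 1, 0], [2, 1, 2], [1, -1, 0]]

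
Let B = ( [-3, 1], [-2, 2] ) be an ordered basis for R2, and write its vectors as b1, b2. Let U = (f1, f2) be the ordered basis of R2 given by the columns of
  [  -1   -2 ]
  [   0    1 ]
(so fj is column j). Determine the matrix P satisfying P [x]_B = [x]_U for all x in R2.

[[1, -2], [1, 2]]

Take x = bj: its B-coordinates are the j-th standard unit vector, so P e_j — column j of P — equals [bj]_U.
b1 = f1 + f2, giving column 1 = [1, 1]; repeating for each j gives P = [[1, -2], [1, 2]].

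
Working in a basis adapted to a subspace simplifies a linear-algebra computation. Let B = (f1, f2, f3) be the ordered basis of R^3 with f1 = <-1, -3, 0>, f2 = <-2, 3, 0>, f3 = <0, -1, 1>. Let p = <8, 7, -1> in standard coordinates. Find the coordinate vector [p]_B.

<-4, -2, -1>

[p]_B is the unique c with M c = p, where M has columns f1, ..., f3.
Gaussian elimination on [M | p] yields c = (-4, -2, -1).
Check: -4f1 - 2f2 - f3 = <8, 7, -1>.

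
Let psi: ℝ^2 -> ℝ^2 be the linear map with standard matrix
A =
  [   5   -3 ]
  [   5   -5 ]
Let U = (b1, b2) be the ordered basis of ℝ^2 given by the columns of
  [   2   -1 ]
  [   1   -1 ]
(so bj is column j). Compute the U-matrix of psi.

[[2, -2], [-3, -2]]

Let P have columns b1, b2. Then [psi]_U = P^(-1) A P.
Here det P = -1, so P^(-1) is integer; computing A P first and then P^(-1)(A P) gives [[2, -2], [-3, -2]].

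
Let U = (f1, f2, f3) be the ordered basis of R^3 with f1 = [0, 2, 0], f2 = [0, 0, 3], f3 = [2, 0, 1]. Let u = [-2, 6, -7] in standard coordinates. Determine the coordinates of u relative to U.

Write u = c_1 f1 + ... + c_3 f3 and solve for the c_i.
Gaussian elimination on [M | u] yields c = (3, -2, -1).
Check: 3f1 - 2f2 - f3 = [-2, 6, -7].

[3, -2, -1]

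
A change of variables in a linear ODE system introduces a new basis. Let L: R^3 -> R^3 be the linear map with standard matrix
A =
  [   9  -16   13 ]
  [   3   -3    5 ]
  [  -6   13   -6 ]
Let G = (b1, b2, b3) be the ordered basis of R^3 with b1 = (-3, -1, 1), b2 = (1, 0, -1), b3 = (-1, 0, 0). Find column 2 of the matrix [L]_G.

Column 2 of [L]_G is the G-coordinate vector of L(b2).
In standard coordinates L(b2) = A b2 = (-4, -2, 0).
Converting to G: (-4, -2, 0) = 2b1 + 2b2 + 0·b3, so the coordinate vector is (2, 2, 0).

(2, 2, 0)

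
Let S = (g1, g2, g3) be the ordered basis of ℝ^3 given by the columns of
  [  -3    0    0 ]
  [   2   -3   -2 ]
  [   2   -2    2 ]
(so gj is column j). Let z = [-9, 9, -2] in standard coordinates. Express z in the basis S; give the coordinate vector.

We seek scalars with c_1 g1 + ... + c_3 g3 = z; equivalently solve M c = z where the columns of M are g1, ..., g3.
Gaussian elimination on [M | z] yields c = (3, 1, -3).
Check: 3g1 + g2 - 3g3 = [-9, 9, -2].

[3, 1, -3]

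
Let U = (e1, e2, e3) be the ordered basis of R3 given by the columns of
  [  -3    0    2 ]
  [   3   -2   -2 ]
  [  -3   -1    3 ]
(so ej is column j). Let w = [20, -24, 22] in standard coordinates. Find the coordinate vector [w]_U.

[-4, 2, 4]

Write w = c_1 e1 + ... + c_3 e3 and solve for the c_i.
Row-reducing the augmented matrix [M | w] gives c = (-4, 2, 4).
Check: -4e1 + 2e2 + 4e3 = [20, -24, 22].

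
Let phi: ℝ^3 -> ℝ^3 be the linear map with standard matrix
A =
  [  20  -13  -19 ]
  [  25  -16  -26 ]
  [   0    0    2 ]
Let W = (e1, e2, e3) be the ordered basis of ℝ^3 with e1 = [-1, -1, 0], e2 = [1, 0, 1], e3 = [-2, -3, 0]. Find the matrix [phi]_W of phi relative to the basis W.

The j-th column of [phi]_W is [phi(ej)]_W.
phi(e1) = A e1 = [-7, -9, 0] = 3e1 + 0·e2 + 2e3, so column 1 is [3, 0, 2].
Repeating for e2, e3 and assembling the columns gives [[3, 1, -1], [0, 2, 0], [2, 0, 1]].

[[3, 1, -1], [0, 2, 0], [2, 0, 1]]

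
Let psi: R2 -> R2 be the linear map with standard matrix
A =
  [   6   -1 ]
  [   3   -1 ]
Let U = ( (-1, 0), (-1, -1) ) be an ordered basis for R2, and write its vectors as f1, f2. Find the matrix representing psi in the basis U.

The j-th column of [psi]_U is [psi(fj)]_U.
psi(f1) = A f1 = (-6, -3) = 3f1 + 3f2, so column 1 is (3, 3).
Repeating for f2 and assembling the columns gives [[3, 3], [3, 2]].

[[3, 3], [3, 2]]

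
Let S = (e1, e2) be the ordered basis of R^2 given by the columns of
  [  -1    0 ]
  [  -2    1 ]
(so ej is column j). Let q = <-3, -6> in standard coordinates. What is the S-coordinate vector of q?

We seek scalars with c_1 e1 + c_2 e2 = q; equivalently solve M c = q where the columns of M are e1, e2.
System: -c_1 + 0c_2 = -3, -2c_1 + c_2 = -6; solving gives c_1 = 3, c_2 = 0.
Check: 3e1 + 0·e2 = <-3, -6>.

<3, 0>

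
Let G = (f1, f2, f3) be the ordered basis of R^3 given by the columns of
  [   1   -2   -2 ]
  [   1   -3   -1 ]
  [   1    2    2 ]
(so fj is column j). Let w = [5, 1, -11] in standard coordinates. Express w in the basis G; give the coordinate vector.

[-3, 0, -4]

Write w = c_1 f1 + ... + c_3 f3 and solve for the c_i.
Row-reducing the augmented matrix [M | w] gives c = (-3, 0, -4).
Check: -3f1 + 0·f2 - 4f3 = [5, 1, -11].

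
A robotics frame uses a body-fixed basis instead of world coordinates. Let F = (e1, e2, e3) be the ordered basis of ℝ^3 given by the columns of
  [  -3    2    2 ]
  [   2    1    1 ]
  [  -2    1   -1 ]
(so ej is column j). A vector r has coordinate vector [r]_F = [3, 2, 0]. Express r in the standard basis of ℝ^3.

[-5, 8, -4]

r = M [r]_F, where M has columns e1, ..., e3.
Carrying out the matrix-vector product, r = [-5, 8, -4].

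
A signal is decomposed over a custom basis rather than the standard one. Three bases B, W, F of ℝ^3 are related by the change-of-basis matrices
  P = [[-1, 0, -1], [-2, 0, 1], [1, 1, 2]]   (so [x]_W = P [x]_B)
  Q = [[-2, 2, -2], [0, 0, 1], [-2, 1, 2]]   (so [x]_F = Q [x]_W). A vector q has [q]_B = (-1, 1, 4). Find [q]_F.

First [q]_W = P [q]_B = (-3, 6, 8).
Then [q]_F = Q [q]_W = (2, 8, 28).

(2, 8, 28)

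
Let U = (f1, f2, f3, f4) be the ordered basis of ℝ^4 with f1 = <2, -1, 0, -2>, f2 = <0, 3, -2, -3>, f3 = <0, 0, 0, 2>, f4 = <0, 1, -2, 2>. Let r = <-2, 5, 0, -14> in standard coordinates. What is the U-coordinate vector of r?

<-1, 2, -3, -2>

[r]_U is the unique c with M c = r, where M has columns f1, ..., f4.
Gaussian elimination on [M | r] yields c = (-1, 2, -3, -2).
Check: -f1 + 2f2 - 3f3 - 2f4 = <-2, 5, 0, -14>.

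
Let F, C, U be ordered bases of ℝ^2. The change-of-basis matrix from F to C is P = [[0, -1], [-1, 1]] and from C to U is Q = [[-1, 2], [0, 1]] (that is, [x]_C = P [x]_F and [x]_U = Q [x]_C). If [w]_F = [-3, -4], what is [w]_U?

Composing the changes, [w]_U = Q P [w]_F.
Q P = [[-2, 3], [-1, 1]]; applying this to [-3, -4] gives [-6, -1].

[-6, -1]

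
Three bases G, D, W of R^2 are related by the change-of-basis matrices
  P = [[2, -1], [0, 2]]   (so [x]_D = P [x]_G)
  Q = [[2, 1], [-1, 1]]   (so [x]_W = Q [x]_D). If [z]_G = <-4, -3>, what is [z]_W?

<-16, -1>

Apply P to get D-coordinates <-5, -6>, then Q to get W-coordinates.
The result is [z]_W = <-16, -1>.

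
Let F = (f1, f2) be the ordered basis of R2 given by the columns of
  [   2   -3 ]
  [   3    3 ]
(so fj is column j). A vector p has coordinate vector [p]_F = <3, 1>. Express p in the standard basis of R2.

The coordinates say p = 3f1 + f2; adding the scaled basis vectors gives <3, 12>.

<3, 12>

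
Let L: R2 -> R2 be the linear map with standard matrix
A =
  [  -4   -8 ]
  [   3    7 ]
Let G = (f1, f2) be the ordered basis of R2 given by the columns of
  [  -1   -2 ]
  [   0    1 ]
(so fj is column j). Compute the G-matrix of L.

[[2, -2], [-3, 1]]

Let P have columns f1, f2. Then [L]_G = P^(-1) A P.
Here det P = -1, so P^(-1) is integer; computing A P first and then P^(-1)(A P) gives [[2, -2], [-3, 1]].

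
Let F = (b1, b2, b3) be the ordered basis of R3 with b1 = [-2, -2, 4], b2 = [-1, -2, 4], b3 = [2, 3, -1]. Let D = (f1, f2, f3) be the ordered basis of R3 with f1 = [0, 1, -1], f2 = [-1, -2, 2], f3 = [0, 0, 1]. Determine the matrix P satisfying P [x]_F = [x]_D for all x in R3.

[[2, 0, -1], [2, 1, -2], [2, 2, 2]]

Take x = bj: its F-coordinates are the j-th standard unit vector, so P e_j — column j of P — equals [bj]_D.
b1 = 2f1 + 2f2 + 2f3, giving column 1 = [2, 2, 2]; repeating for each j gives P = [[2, 0, -1], [2, 1, -2], [2, 2, 2]].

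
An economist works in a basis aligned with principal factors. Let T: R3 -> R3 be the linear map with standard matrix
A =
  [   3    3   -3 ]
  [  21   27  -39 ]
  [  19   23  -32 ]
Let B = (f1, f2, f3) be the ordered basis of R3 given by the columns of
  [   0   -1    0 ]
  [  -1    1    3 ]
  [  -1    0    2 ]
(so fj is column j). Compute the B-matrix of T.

[[-3, 0, -3], [0, 0, -3], [3, 2, 1]]

The j-th column of [T]_B is [T(fj)]_B.
T(f1) = A f1 = [0, 12, 9] = -3f1 + 0·f2 + 3f3, so column 1 is [-3, 0, 3].
Repeating for f2, f3 and assembling the columns gives [[-3, 0, -3], [0, 0, -3], [3, 2, 1]].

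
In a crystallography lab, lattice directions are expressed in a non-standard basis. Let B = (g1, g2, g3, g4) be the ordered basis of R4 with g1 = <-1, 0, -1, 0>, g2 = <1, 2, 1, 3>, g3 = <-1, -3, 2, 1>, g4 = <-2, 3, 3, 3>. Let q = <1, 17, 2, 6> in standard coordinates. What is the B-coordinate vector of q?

Write q = c_1 g1 + ... + c_4 g4 and solve for the c_i.
Solving this 4x4 system gives c = (-1, 1, -3, 2).
Check: -g1 + g2 - 3g3 + 2g4 = <1, 17, 2, 6>.

<-1, 1, -3, 2>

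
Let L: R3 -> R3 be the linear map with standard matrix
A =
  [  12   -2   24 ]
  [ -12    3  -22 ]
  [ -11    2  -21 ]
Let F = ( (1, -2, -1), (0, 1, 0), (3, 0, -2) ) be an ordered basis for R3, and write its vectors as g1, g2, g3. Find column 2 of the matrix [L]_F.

Column 2 of [L]_F is the F-coordinate vector of L(g2).
In standard coordinates L(g2) = A g2 = (-2, 3, 2).
Converting to F: (-2, 3, 2) = -2g1 - g2 + 0·g3, so the coordinate vector is (-2, -1, 0).

(-2, -1, 0)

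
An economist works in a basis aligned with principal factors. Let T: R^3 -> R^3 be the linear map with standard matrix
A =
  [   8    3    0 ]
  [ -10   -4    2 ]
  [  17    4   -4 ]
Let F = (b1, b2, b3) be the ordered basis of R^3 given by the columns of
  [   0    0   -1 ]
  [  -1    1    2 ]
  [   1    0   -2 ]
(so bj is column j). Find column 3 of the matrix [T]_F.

Column 3 of [T]_F is the F-coordinate vector of T(b3).
In standard coordinates T(b3) = A b3 = [-2, -2, -1].
Converting to F: [-2, -2, -1] = 3b1 - 3b2 + 2b3, so the coordinate vector is [3, -3, 2].

[3, -3, 2]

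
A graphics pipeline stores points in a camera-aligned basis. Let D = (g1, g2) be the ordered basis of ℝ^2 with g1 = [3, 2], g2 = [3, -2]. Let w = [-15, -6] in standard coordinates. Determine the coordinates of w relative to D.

Write w = c_1 g1 + c_2 g2 and solve for the c_i.
System: 3c_1 + 3c_2 = -15, 2c_1 - 2c_2 = -6; solving gives c_1 = -4, c_2 = -1.
Check: -4g1 - g2 = [-15, -6].

[-4, -1]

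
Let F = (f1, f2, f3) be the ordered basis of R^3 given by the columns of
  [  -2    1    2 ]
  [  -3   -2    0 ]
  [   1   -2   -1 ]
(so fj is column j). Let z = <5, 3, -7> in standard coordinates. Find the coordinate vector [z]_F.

<-3, 3, -2>

[z]_F is the unique c with M c = z, where M has columns f1, ..., f3.
Row-reducing the augmented matrix [M | z] gives c = (-3, 3, -2).
Check: -3f1 + 3f2 - 2f3 = <5, 3, -7>.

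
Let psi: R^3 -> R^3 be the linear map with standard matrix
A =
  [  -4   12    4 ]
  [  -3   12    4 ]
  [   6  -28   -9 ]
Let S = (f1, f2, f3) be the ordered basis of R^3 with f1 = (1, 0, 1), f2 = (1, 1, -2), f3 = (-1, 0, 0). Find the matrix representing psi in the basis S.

Let P have columns f1, ..., f3. Then [psi]_S = P^(-1) A P.
Here det P = 1, so P^(-1) is integer; computing A P first and then P^(-1)(A P) gives [[-1, -2, 0], [1, 1, 3], [0, -1, -1]].

[[-1, -2, 0], [1, 1, 3], [0, -1, -1]]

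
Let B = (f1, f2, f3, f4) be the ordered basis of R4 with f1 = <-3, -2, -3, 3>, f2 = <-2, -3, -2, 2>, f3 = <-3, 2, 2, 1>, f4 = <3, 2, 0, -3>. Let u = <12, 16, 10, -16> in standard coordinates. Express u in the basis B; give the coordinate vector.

[u]_B is the unique c with M c = u, where M has columns f1, ..., f4.
Row-reducing the augmented matrix [M | u] gives c = (-2, 0, 2, 4).
Check: -2f1 + 0·f2 + 2f3 + 4f4 = <12, 16, 10, -16>.

<-2, 0, 2, 4>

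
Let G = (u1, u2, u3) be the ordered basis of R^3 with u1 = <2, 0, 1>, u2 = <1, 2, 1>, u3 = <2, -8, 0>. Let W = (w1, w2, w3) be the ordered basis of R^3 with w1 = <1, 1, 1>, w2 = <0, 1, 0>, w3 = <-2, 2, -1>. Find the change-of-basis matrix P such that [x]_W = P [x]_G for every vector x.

[[0, 1, -2], [2, 1, -2], [-1, 0, -2]]

Take x = uj: its G-coordinates are the j-th standard unit vector, so P e_j — column j of P — equals [uj]_W.
u1 = 0·w1 + 2w2 - w3, giving column 1 = <0, 2, -1>; repeating for each j gives P = [[0, 1, -2], [2, 1, -2], [-1, 0, -2]].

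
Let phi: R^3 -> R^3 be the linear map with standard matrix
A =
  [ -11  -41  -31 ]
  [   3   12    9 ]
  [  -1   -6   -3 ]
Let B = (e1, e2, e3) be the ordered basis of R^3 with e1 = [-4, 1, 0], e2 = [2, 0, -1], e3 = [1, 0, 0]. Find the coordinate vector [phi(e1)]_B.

Compute phi(e1) = A e1 = [3, 0, -2] in standard coordinates.
Then write this in B-coordinates: solve for y in y_1 e1 + ... + y_3 e3 = [3, 0, -2].
This gives y = [0, 2, -1], which is column 1 of [phi]_B.

[0, 2, -1]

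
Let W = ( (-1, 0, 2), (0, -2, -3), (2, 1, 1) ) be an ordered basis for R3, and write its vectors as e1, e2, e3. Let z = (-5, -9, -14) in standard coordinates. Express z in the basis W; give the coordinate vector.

We seek scalars with c_1 e1 + ... + c_3 e3 = z; equivalently solve M c = z where the columns of M are e1, ..., e3.
Solving this 3x3 system gives c = (-1, 3, -3).
Check: -e1 + 3e2 - 3e3 = (-5, -9, -14).

(-1, 3, -3)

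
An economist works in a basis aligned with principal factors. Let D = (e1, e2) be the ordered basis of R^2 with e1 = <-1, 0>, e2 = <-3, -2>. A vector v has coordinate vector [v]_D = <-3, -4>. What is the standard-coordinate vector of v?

v = M [v]_D, where M has columns e1, e2.
Carrying out the matrix-vector product, v = <15, 8>.

<15, 8>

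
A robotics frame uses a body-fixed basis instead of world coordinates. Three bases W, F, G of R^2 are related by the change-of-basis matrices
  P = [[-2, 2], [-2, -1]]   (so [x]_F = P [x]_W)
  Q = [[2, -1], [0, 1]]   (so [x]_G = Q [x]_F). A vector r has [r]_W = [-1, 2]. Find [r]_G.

Composing the changes, [r]_G = Q P [r]_W.
Q P = [[-2, 5], [-2, -1]]; applying this to [-1, 2] gives [12, 0].

[12, 0]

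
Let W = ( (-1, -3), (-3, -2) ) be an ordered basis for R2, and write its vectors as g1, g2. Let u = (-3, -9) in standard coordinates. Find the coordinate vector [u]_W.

Write u = c_1 g1 + c_2 g2 and solve for the c_i.
System: -c_1 - 3c_2 = -3, -3c_1 - 2c_2 = -9; solving gives c_1 = 3, c_2 = 0.
Check: 3g1 + 0·g2 = (-3, -9).

(3, 0)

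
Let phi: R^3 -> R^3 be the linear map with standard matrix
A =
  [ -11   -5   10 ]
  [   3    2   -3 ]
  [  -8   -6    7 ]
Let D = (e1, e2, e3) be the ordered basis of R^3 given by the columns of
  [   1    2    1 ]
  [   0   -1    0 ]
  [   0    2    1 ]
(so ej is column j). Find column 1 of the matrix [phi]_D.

(-3, -3, -2)

Column 1 of [phi]_D is the D-coordinate vector of phi(e1).
In standard coordinates phi(e1) = A e1 = (-11, 3, -8).
Converting to D: (-11, 3, -8) = -3e1 - 3e2 - 2e3, so the coordinate vector is (-3, -3, -2).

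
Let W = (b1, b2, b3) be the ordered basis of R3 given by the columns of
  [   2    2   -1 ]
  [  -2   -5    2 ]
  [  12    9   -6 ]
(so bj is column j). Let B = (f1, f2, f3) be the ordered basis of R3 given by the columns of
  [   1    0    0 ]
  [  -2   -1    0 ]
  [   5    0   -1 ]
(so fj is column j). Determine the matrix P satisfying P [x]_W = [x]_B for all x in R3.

Column j of P is [bj]_B, since P maps W-coordinates to B-coordinates.
Expressing b1 in B: b1 = 2f1 - 2f2 - 2f3, so column 1 of P is [2, -2, -2].
Doing the same for each bj gives P = [[2, 2, -1], [-2, 1, 0], [-2, 1, 1]].

[[2, 2, -1], [-2, 1, 0], [-2, 1, 1]]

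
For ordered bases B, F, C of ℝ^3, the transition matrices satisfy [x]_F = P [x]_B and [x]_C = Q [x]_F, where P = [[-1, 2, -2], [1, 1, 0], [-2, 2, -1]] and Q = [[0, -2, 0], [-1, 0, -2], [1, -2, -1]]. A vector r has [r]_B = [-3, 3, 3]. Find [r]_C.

Composing the changes, [r]_C = Q P [r]_B.
Q P = [[-2, -2, 0], [5, -6, 4], [-1, -2, -1]]; applying this to [-3, 3, 3] gives [0, -21, -6].

[0, -21, -6]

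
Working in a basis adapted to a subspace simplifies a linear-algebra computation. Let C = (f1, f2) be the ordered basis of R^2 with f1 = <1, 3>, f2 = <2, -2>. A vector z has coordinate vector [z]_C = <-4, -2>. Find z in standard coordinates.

<-8, -8>

z = M [z]_C, where M has columns f1, f2.
Carrying out the matrix-vector product, z = <-8, -8>.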